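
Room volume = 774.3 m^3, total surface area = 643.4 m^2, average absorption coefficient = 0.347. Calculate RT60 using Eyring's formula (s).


Given values:
  V = 774.3 m^3, S = 643.4 m^2, alpha = 0.347
Formula: RT60 = 0.161 * V / (-S * ln(1 - alpha))
Compute ln(1 - 0.347) = ln(0.653) = -0.426178
Denominator: -643.4 * -0.426178 = 274.2029
Numerator: 0.161 * 774.3 = 124.6623
RT60 = 124.6623 / 274.2029 = 0.455

0.455 s


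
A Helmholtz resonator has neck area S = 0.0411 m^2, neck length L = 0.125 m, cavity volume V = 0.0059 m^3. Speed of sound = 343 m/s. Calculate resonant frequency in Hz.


Given values:
  S = 0.0411 m^2, L = 0.125 m, V = 0.0059 m^3, c = 343 m/s
Formula: f = (c / (2*pi)) * sqrt(S / (V * L))
Compute V * L = 0.0059 * 0.125 = 0.0007375
Compute S / (V * L) = 0.0411 / 0.0007375 = 55.7288
Compute sqrt(55.7288) = 7.465172
Compute c / (2*pi) = 343 / 6.283185 = 54.590148
f = 54.590148 * 7.465172 = 407.52

407.52 Hz


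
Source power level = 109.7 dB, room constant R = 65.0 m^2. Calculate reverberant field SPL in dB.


Given values:
  Lw = 109.7 dB, R = 65.0 m^2
Formula: SPL = Lw + 10 * log10(4 / R)
Compute 4 / R = 4 / 65.0 = 0.061538
Compute 10 * log10(0.061538) = -12.1086
SPL = 109.7 + (-12.1086) = 97.59

97.59 dB


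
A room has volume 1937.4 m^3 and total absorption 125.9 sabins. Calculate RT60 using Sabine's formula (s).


Given values:
  V = 1937.4 m^3
  A = 125.9 sabins
Formula: RT60 = 0.161 * V / A
Numerator: 0.161 * 1937.4 = 311.9214
RT60 = 311.9214 / 125.9 = 2.478

2.478 s


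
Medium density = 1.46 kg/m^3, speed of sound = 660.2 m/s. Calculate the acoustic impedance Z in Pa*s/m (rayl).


Given values:
  rho = 1.46 kg/m^3
  c = 660.2 m/s
Formula: Z = rho * c
Z = 1.46 * 660.2
Z = 963.89

963.89 rayl


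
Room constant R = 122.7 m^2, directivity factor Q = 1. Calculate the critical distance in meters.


Given values:
  R = 122.7 m^2, Q = 1
Formula: d_c = 0.141 * sqrt(Q * R)
Compute Q * R = 1 * 122.7 = 122.7
Compute sqrt(122.7) = 11.077
d_c = 0.141 * 11.077 = 1.562

1.562 m


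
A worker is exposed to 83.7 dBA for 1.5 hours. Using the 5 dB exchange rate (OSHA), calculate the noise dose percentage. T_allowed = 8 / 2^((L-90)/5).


Given values:
  L = 83.7 dBA, T = 1.5 hours
Formula: T_allowed = 8 / 2^((L - 90) / 5)
Compute exponent: (83.7 - 90) / 5 = -1.26
Compute 2^(-1.26) = 0.417544
T_allowed = 8 / 0.417544 = 19.159657 hours
Dose = (T / T_allowed) * 100
Dose = (1.5 / 19.159657) * 100 = 7.83

7.83 %


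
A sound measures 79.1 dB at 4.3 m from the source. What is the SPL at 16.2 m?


Given values:
  SPL1 = 79.1 dB, r1 = 4.3 m, r2 = 16.2 m
Formula: SPL2 = SPL1 - 20 * log10(r2 / r1)
Compute ratio: r2 / r1 = 16.2 / 4.3 = 3.7674
Compute log10: log10(3.7674) = 0.576042
Compute drop: 20 * 0.576042 = 11.5208
SPL2 = 79.1 - 11.5208 = 67.58

67.58 dB


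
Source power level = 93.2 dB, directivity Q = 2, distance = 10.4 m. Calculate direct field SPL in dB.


Given values:
  Lw = 93.2 dB, Q = 2, r = 10.4 m
Formula: SPL = Lw + 10 * log10(Q / (4 * pi * r^2))
Compute 4 * pi * r^2 = 4 * pi * 10.4^2 = 1359.1786
Compute Q / denom = 2 / 1359.1786 = 0.00147148
Compute 10 * log10(0.00147148) = -28.3225
SPL = 93.2 + (-28.3225) = 64.88

64.88 dB


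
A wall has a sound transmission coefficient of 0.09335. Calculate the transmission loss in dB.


Given values:
  tau = 0.09335
Formula: TL = 10 * log10(1 / tau)
Compute 1 / tau = 1 / 0.09335 = 10.7124
Compute log10(10.7124) = 1.029887
TL = 10 * 1.029887 = 10.3

10.3 dB


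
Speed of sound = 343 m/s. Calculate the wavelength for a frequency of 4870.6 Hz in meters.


Given values:
  c = 343 m/s, f = 4870.6 Hz
Formula: lambda = c / f
lambda = 343 / 4870.6
lambda = 0.0704

0.0704 m


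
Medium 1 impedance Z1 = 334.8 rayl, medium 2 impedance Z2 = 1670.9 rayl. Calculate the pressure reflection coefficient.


Given values:
  Z1 = 334.8 rayl, Z2 = 1670.9 rayl
Formula: R = (Z2 - Z1) / (Z2 + Z1)
Numerator: Z2 - Z1 = 1670.9 - 334.8 = 1336.1
Denominator: Z2 + Z1 = 1670.9 + 334.8 = 2005.7
R = 1336.1 / 2005.7 = 0.6662

0.6662


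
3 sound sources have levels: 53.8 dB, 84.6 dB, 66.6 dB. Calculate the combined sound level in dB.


Formula: L_total = 10 * log10( sum(10^(Li/10)) )
  Source 1: 10^(53.8/10) = 239883.2919
  Source 2: 10^(84.6/10) = 288403150.3127
  Source 3: 10^(66.6/10) = 4570881.8961
Sum of linear values = 293213915.5007
L_total = 10 * log10(293213915.5007) = 84.67

84.67 dB


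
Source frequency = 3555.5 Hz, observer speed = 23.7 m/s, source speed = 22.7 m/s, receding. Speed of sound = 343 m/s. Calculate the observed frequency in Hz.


Given values:
  f_s = 3555.5 Hz, v_o = 23.7 m/s, v_s = 22.7 m/s
  Direction: receding
Formula: f_o = f_s * (c - v_o) / (c + v_s)
Numerator: c - v_o = 343 - 23.7 = 319.3
Denominator: c + v_s = 343 + 22.7 = 365.7
f_o = 3555.5 * 319.3 / 365.7 = 3104.38

3104.38 Hz


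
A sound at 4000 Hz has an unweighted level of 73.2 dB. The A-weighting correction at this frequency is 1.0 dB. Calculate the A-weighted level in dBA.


Given values:
  SPL = 73.2 dB
  A-weighting at 4000 Hz = 1.0 dB
Formula: L_A = SPL + A_weight
L_A = 73.2 + (1.0)
L_A = 74.2

74.2 dBA


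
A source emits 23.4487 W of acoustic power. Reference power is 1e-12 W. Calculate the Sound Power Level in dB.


Given values:
  W = 23.4487 W
  W_ref = 1e-12 W
Formula: SWL = 10 * log10(W / W_ref)
Compute ratio: W / W_ref = 23448700000000
Compute log10: log10(23448700000000) = 13.370119
Multiply: SWL = 10 * 13.370119 = 133.7

133.7 dB


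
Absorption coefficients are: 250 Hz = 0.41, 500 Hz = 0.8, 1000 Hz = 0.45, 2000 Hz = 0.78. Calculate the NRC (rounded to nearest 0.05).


Given values:
  a_250 = 0.41, a_500 = 0.8
  a_1000 = 0.45, a_2000 = 0.78
Formula: NRC = (a250 + a500 + a1000 + a2000) / 4
Sum = 0.41 + 0.8 + 0.45 + 0.78 = 2.44
NRC = 2.44 / 4 = 0.61
Rounded to nearest 0.05: 0.6

0.6


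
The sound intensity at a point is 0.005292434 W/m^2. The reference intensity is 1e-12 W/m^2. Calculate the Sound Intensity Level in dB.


Given values:
  I = 0.005292434 W/m^2
  I_ref = 1e-12 W/m^2
Formula: SIL = 10 * log10(I / I_ref)
Compute ratio: I / I_ref = 5292434000
Compute log10: log10(5292434000) = 9.723655
Multiply: SIL = 10 * 9.723655 = 97.24

97.24 dB


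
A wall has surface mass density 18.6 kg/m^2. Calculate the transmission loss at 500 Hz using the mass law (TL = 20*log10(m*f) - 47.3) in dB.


Given values:
  m = 18.6 kg/m^2, f = 500 Hz
Formula: TL = 20 * log10(m * f) - 47.3
Compute m * f = 18.6 * 500 = 9300.0
Compute log10(9300.0) = 3.968483
Compute 20 * 3.968483 = 79.3697
TL = 79.3697 - 47.3 = 32.07

32.07 dB


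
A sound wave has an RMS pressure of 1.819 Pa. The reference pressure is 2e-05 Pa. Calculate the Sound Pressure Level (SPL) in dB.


Given values:
  p = 1.819 Pa
  p_ref = 2e-05 Pa
Formula: SPL = 20 * log10(p / p_ref)
Compute ratio: p / p_ref = 1.819 / 2e-05 = 90950
Compute log10: log10(90950) = 4.958803
Multiply: SPL = 20 * 4.958803 = 99.18

99.18 dB


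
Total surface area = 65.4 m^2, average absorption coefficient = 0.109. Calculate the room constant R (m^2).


Given values:
  S = 65.4 m^2, alpha = 0.109
Formula: R = S * alpha / (1 - alpha)
Numerator: 65.4 * 0.109 = 7.1286
Denominator: 1 - 0.109 = 0.891
R = 7.1286 / 0.891 = 8.0

8.0 m^2


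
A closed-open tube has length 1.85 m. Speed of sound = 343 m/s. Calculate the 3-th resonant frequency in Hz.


Given values:
  Tube type: closed-open, L = 1.85 m, c = 343 m/s, n = 3
Formula: f_n = (2n - 1) * c / (4 * L)
Compute 2n - 1 = 2*3 - 1 = 5
Compute 4 * L = 4 * 1.85 = 7.4
f = 5 * 343 / 7.4
f = 231.76

231.76 Hz


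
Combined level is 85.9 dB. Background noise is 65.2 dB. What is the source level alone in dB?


Given values:
  L_total = 85.9 dB, L_bg = 65.2 dB
Formula: L_source = 10 * log10(10^(L_total/10) - 10^(L_bg/10))
Convert to linear:
  10^(85.9/10) = 389045144.9943
  10^(65.2/10) = 3311311.2148
Difference: 389045144.9943 - 3311311.2148 = 385733833.7795
L_source = 10 * log10(385733833.7795) = 85.86

85.86 dB


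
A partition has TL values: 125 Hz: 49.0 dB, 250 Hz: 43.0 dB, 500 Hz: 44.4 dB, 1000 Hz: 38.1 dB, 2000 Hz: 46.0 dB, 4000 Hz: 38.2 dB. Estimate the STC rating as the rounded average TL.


Given TL values at each frequency:
  125 Hz: 49.0 dB
  250 Hz: 43.0 dB
  500 Hz: 44.4 dB
  1000 Hz: 38.1 dB
  2000 Hz: 46.0 dB
  4000 Hz: 38.2 dB
Formula: STC ~ round(average of TL values)
Sum = 49.0 + 43.0 + 44.4 + 38.1 + 46.0 + 38.2 = 258.7
Average = 258.7 / 6 = 43.12
Rounded: 43

43


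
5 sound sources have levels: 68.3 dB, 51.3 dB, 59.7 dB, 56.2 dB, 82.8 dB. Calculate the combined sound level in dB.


Formula: L_total = 10 * log10( sum(10^(Li/10)) )
  Source 1: 10^(68.3/10) = 6760829.7539
  Source 2: 10^(51.3/10) = 134896.2883
  Source 3: 10^(59.7/10) = 933254.3008
  Source 4: 10^(56.2/10) = 416869.3835
  Source 5: 10^(82.8/10) = 190546071.7963
Sum of linear values = 198791921.5228
L_total = 10 * log10(198791921.5228) = 82.98

82.98 dB


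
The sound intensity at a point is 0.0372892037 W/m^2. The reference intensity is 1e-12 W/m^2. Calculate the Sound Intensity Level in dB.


Given values:
  I = 0.0372892037 W/m^2
  I_ref = 1e-12 W/m^2
Formula: SIL = 10 * log10(I / I_ref)
Compute ratio: I / I_ref = 37289203700
Compute log10: log10(37289203700) = 10.571583
Multiply: SIL = 10 * 10.571583 = 105.72

105.72 dB


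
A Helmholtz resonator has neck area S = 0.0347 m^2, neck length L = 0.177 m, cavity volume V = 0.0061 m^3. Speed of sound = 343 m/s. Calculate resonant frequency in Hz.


Given values:
  S = 0.0347 m^2, L = 0.177 m, V = 0.0061 m^3, c = 343 m/s
Formula: f = (c / (2*pi)) * sqrt(S / (V * L))
Compute V * L = 0.0061 * 0.177 = 0.0010797
Compute S / (V * L) = 0.0347 / 0.0010797 = 32.1386
Compute sqrt(32.1386) = 5.669092
Compute c / (2*pi) = 343 / 6.283185 = 54.590148
f = 54.590148 * 5.669092 = 309.48

309.48 Hz


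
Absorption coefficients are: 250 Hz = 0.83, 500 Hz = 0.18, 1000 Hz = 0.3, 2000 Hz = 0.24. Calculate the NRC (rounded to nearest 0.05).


Given values:
  a_250 = 0.83, a_500 = 0.18
  a_1000 = 0.3, a_2000 = 0.24
Formula: NRC = (a250 + a500 + a1000 + a2000) / 4
Sum = 0.83 + 0.18 + 0.3 + 0.24 = 1.55
NRC = 1.55 / 4 = 0.3875
Rounded to nearest 0.05: 0.4

0.4


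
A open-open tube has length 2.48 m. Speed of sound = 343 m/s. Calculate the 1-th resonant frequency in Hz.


Given values:
  Tube type: open-open, L = 2.48 m, c = 343 m/s, n = 1
Formula: f_n = n * c / (2 * L)
Compute 2 * L = 2 * 2.48 = 4.96
f = 1 * 343 / 4.96
f = 69.15

69.15 Hz


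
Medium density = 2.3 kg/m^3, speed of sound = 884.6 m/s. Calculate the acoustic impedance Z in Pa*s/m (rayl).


Given values:
  rho = 2.3 kg/m^3
  c = 884.6 m/s
Formula: Z = rho * c
Z = 2.3 * 884.6
Z = 2034.58

2034.58 rayl


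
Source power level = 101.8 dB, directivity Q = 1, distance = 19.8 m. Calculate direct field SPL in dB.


Given values:
  Lw = 101.8 dB, Q = 1, r = 19.8 m
Formula: SPL = Lw + 10 * log10(Q / (4 * pi * r^2))
Compute 4 * pi * r^2 = 4 * pi * 19.8^2 = 4926.5199
Compute Q / denom = 1 / 4926.5199 = 0.00020298
Compute 10 * log10(0.00020298) = -36.9255
SPL = 101.8 + (-36.9255) = 64.87

64.87 dB


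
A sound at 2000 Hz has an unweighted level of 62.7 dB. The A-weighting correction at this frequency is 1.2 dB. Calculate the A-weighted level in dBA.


Given values:
  SPL = 62.7 dB
  A-weighting at 2000 Hz = 1.2 dB
Formula: L_A = SPL + A_weight
L_A = 62.7 + (1.2)
L_A = 63.9

63.9 dBA


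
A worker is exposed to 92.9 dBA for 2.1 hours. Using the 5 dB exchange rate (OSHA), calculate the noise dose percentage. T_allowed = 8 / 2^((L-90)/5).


Given values:
  L = 92.9 dBA, T = 2.1 hours
Formula: T_allowed = 8 / 2^((L - 90) / 5)
Compute exponent: (92.9 - 90) / 5 = 0.58
Compute 2^(0.58) = 1.494849
T_allowed = 8 / 1.494849 = 5.351711 hours
Dose = (T / T_allowed) * 100
Dose = (2.1 / 5.351711) * 100 = 39.24

39.24 %


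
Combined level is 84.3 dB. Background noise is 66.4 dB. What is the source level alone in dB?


Given values:
  L_total = 84.3 dB, L_bg = 66.4 dB
Formula: L_source = 10 * log10(10^(L_total/10) - 10^(L_bg/10))
Convert to linear:
  10^(84.3/10) = 269153480.3927
  10^(66.4/10) = 4365158.3224
Difference: 269153480.3927 - 4365158.3224 = 264788322.0703
L_source = 10 * log10(264788322.0703) = 84.23

84.23 dB


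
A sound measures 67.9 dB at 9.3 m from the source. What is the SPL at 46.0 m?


Given values:
  SPL1 = 67.9 dB, r1 = 9.3 m, r2 = 46.0 m
Formula: SPL2 = SPL1 - 20 * log10(r2 / r1)
Compute ratio: r2 / r1 = 46.0 / 9.3 = 4.9462
Compute log10: log10(4.9462) = 0.694272
Compute drop: 20 * 0.694272 = 13.8854
SPL2 = 67.9 - 13.8854 = 54.01

54.01 dB


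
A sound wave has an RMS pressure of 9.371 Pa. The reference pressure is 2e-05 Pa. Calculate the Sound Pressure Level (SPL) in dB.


Given values:
  p = 9.371 Pa
  p_ref = 2e-05 Pa
Formula: SPL = 20 * log10(p / p_ref)
Compute ratio: p / p_ref = 9.371 / 2e-05 = 468550
Compute log10: log10(468550) = 5.670756
Multiply: SPL = 20 * 5.670756 = 113.42

113.42 dB


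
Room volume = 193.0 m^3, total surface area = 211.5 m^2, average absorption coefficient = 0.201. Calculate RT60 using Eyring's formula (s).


Given values:
  V = 193.0 m^3, S = 211.5 m^2, alpha = 0.201
Formula: RT60 = 0.161 * V / (-S * ln(1 - alpha))
Compute ln(1 - 0.201) = ln(0.799) = -0.224394
Denominator: -211.5 * -0.224394 = 47.4593
Numerator: 0.161 * 193.0 = 31.073
RT60 = 31.073 / 47.4593 = 0.655

0.655 s


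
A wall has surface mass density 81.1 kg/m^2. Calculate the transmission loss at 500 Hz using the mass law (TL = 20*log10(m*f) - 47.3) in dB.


Given values:
  m = 81.1 kg/m^2, f = 500 Hz
Formula: TL = 20 * log10(m * f) - 47.3
Compute m * f = 81.1 * 500 = 40550.0
Compute log10(40550.0) = 4.607991
Compute 20 * 4.607991 = 92.1598
TL = 92.1598 - 47.3 = 44.86

44.86 dB


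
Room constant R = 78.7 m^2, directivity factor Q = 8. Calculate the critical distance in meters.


Given values:
  R = 78.7 m^2, Q = 8
Formula: d_c = 0.141 * sqrt(Q * R)
Compute Q * R = 8 * 78.7 = 629.6
Compute sqrt(629.6) = 25.0918
d_c = 0.141 * 25.0918 = 3.538

3.538 m


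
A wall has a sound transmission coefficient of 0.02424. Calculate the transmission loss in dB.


Given values:
  tau = 0.02424
Formula: TL = 10 * log10(1 / tau)
Compute 1 / tau = 1 / 0.02424 = 41.2541
Compute log10(41.2541) = 1.615467
TL = 10 * 1.615467 = 16.15

16.15 dB


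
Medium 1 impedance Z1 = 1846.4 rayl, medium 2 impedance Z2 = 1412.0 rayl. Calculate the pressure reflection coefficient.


Given values:
  Z1 = 1846.4 rayl, Z2 = 1412.0 rayl
Formula: R = (Z2 - Z1) / (Z2 + Z1)
Numerator: Z2 - Z1 = 1412.0 - 1846.4 = -434.4
Denominator: Z2 + Z1 = 1412.0 + 1846.4 = 3258.4
R = -434.4 / 3258.4 = -0.1333

-0.1333


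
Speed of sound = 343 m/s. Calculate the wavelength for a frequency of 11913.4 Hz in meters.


Given values:
  c = 343 m/s, f = 11913.4 Hz
Formula: lambda = c / f
lambda = 343 / 11913.4
lambda = 0.0288

0.0288 m


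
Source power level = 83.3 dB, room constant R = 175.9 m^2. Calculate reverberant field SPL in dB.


Given values:
  Lw = 83.3 dB, R = 175.9 m^2
Formula: SPL = Lw + 10 * log10(4 / R)
Compute 4 / R = 4 / 175.9 = 0.02274
Compute 10 * log10(0.02274) = -16.4321
SPL = 83.3 + (-16.4321) = 66.87

66.87 dB


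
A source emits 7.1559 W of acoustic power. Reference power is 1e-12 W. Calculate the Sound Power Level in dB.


Given values:
  W = 7.1559 W
  W_ref = 1e-12 W
Formula: SWL = 10 * log10(W / W_ref)
Compute ratio: W / W_ref = 7155900000000
Compute log10: log10(7155900000000) = 12.854664
Multiply: SWL = 10 * 12.854664 = 128.55

128.55 dB


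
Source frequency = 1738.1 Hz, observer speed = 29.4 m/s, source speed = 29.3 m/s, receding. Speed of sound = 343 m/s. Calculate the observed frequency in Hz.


Given values:
  f_s = 1738.1 Hz, v_o = 29.4 m/s, v_s = 29.3 m/s
  Direction: receding
Formula: f_o = f_s * (c - v_o) / (c + v_s)
Numerator: c - v_o = 343 - 29.4 = 313.6
Denominator: c + v_s = 343 + 29.3 = 372.3
f_o = 1738.1 * 313.6 / 372.3 = 1464.06

1464.06 Hz


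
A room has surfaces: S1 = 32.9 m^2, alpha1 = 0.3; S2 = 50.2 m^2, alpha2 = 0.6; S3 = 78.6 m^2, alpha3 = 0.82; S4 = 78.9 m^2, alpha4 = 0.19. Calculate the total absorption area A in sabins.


Given surfaces:
  Surface 1: 32.9 * 0.3 = 9.87
  Surface 2: 50.2 * 0.6 = 30.12
  Surface 3: 78.6 * 0.82 = 64.452
  Surface 4: 78.9 * 0.19 = 14.991
Formula: A = sum(Si * alpha_i)
A = 9.87 + 30.12 + 64.452 + 14.991
A = 119.43

119.43 sabins


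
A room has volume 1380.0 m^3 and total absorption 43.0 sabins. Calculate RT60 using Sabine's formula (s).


Given values:
  V = 1380.0 m^3
  A = 43.0 sabins
Formula: RT60 = 0.161 * V / A
Numerator: 0.161 * 1380.0 = 222.18
RT60 = 222.18 / 43.0 = 5.167

5.167 s


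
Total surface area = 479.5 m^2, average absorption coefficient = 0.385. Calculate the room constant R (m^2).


Given values:
  S = 479.5 m^2, alpha = 0.385
Formula: R = S * alpha / (1 - alpha)
Numerator: 479.5 * 0.385 = 184.6075
Denominator: 1 - 0.385 = 0.615
R = 184.6075 / 0.615 = 300.17

300.17 m^2


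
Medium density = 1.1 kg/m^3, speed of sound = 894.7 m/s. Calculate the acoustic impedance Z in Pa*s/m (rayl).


Given values:
  rho = 1.1 kg/m^3
  c = 894.7 m/s
Formula: Z = rho * c
Z = 1.1 * 894.7
Z = 984.17

984.17 rayl


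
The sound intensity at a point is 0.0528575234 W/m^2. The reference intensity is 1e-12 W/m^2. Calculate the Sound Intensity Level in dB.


Given values:
  I = 0.0528575234 W/m^2
  I_ref = 1e-12 W/m^2
Formula: SIL = 10 * log10(I / I_ref)
Compute ratio: I / I_ref = 52857523400
Compute log10: log10(52857523400) = 10.723107
Multiply: SIL = 10 * 10.723107 = 107.23

107.23 dB


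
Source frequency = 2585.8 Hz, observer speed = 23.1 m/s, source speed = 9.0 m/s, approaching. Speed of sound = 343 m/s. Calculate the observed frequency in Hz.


Given values:
  f_s = 2585.8 Hz, v_o = 23.1 m/s, v_s = 9.0 m/s
  Direction: approaching
Formula: f_o = f_s * (c + v_o) / (c - v_s)
Numerator: c + v_o = 343 + 23.1 = 366.1
Denominator: c - v_s = 343 - 9.0 = 334.0
f_o = 2585.8 * 366.1 / 334.0 = 2834.32

2834.32 Hz


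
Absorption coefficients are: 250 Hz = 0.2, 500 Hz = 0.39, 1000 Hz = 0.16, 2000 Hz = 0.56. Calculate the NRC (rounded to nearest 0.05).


Given values:
  a_250 = 0.2, a_500 = 0.39
  a_1000 = 0.16, a_2000 = 0.56
Formula: NRC = (a250 + a500 + a1000 + a2000) / 4
Sum = 0.2 + 0.39 + 0.16 + 0.56 = 1.31
NRC = 1.31 / 4 = 0.3275
Rounded to nearest 0.05: 0.35

0.35


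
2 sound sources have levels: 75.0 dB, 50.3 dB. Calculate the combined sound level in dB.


Formula: L_total = 10 * log10( sum(10^(Li/10)) )
  Source 1: 10^(75.0/10) = 31622776.6017
  Source 2: 10^(50.3/10) = 107151.9305
Sum of linear values = 31729928.5322
L_total = 10 * log10(31729928.5322) = 75.01

75.01 dB


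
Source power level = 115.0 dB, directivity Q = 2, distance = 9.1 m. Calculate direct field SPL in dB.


Given values:
  Lw = 115.0 dB, Q = 2, r = 9.1 m
Formula: SPL = Lw + 10 * log10(Q / (4 * pi * r^2))
Compute 4 * pi * r^2 = 4 * pi * 9.1^2 = 1040.6212
Compute Q / denom = 2 / 1040.6212 = 0.00192193
Compute 10 * log10(0.00192193) = -27.1626
SPL = 115.0 + (-27.1626) = 87.84

87.84 dB


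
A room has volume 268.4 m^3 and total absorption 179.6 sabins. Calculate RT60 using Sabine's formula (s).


Given values:
  V = 268.4 m^3
  A = 179.6 sabins
Formula: RT60 = 0.161 * V / A
Numerator: 0.161 * 268.4 = 43.2124
RT60 = 43.2124 / 179.6 = 0.241

0.241 s


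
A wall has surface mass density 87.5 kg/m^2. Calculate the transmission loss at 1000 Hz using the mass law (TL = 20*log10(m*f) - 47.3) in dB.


Given values:
  m = 87.5 kg/m^2, f = 1000 Hz
Formula: TL = 20 * log10(m * f) - 47.3
Compute m * f = 87.5 * 1000 = 87500.0
Compute log10(87500.0) = 4.942008
Compute 20 * 4.942008 = 98.8402
TL = 98.8402 - 47.3 = 51.54

51.54 dB


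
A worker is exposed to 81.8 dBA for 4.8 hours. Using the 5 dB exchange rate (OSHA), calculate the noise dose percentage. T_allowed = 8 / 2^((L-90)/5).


Given values:
  L = 81.8 dBA, T = 4.8 hours
Formula: T_allowed = 8 / 2^((L - 90) / 5)
Compute exponent: (81.8 - 90) / 5 = -1.64
Compute 2^(-1.64) = 0.320856
T_allowed = 8 / 0.320856 = 24.933303 hours
Dose = (T / T_allowed) * 100
Dose = (4.8 / 24.933303) * 100 = 19.25

19.25 %


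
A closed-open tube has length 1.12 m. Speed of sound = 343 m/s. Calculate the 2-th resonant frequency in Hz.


Given values:
  Tube type: closed-open, L = 1.12 m, c = 343 m/s, n = 2
Formula: f_n = (2n - 1) * c / (4 * L)
Compute 2n - 1 = 2*2 - 1 = 3
Compute 4 * L = 4 * 1.12 = 4.48
f = 3 * 343 / 4.48
f = 229.69

229.69 Hz


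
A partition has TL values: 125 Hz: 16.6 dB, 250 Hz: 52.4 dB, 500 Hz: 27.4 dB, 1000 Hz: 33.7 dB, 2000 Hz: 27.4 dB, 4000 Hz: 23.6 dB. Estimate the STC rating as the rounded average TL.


Given TL values at each frequency:
  125 Hz: 16.6 dB
  250 Hz: 52.4 dB
  500 Hz: 27.4 dB
  1000 Hz: 33.7 dB
  2000 Hz: 27.4 dB
  4000 Hz: 23.6 dB
Formula: STC ~ round(average of TL values)
Sum = 16.6 + 52.4 + 27.4 + 33.7 + 27.4 + 23.6 = 181.1
Average = 181.1 / 6 = 30.18
Rounded: 30

30


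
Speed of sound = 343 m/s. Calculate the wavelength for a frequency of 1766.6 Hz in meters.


Given values:
  c = 343 m/s, f = 1766.6 Hz
Formula: lambda = c / f
lambda = 343 / 1766.6
lambda = 0.1942

0.1942 m


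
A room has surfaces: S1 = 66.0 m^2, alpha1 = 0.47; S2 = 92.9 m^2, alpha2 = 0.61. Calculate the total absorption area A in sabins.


Given surfaces:
  Surface 1: 66.0 * 0.47 = 31.02
  Surface 2: 92.9 * 0.61 = 56.669
Formula: A = sum(Si * alpha_i)
A = 31.02 + 56.669
A = 87.69

87.69 sabins


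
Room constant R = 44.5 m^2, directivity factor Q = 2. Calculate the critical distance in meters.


Given values:
  R = 44.5 m^2, Q = 2
Formula: d_c = 0.141 * sqrt(Q * R)
Compute Q * R = 2 * 44.5 = 89.0
Compute sqrt(89.0) = 9.434
d_c = 0.141 * 9.434 = 1.33

1.33 m


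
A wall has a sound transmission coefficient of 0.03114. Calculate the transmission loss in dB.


Given values:
  tau = 0.03114
Formula: TL = 10 * log10(1 / tau)
Compute 1 / tau = 1 / 0.03114 = 32.113
Compute log10(32.113) = 1.506681
TL = 10 * 1.506681 = 15.07

15.07 dB


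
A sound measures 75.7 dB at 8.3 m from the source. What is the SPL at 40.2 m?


Given values:
  SPL1 = 75.7 dB, r1 = 8.3 m, r2 = 40.2 m
Formula: SPL2 = SPL1 - 20 * log10(r2 / r1)
Compute ratio: r2 / r1 = 40.2 / 8.3 = 4.8434
Compute log10: log10(4.8434) = 0.68515
Compute drop: 20 * 0.68515 = 13.703
SPL2 = 75.7 - 13.703 = 62.0

62.0 dB


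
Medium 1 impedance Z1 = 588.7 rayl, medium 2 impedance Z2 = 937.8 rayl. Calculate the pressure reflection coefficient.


Given values:
  Z1 = 588.7 rayl, Z2 = 937.8 rayl
Formula: R = (Z2 - Z1) / (Z2 + Z1)
Numerator: Z2 - Z1 = 937.8 - 588.7 = 349.1
Denominator: Z2 + Z1 = 937.8 + 588.7 = 1526.5
R = 349.1 / 1526.5 = 0.2287

0.2287


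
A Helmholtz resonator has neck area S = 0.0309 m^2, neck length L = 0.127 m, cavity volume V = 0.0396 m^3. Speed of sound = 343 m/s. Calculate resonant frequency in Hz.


Given values:
  S = 0.0309 m^2, L = 0.127 m, V = 0.0396 m^3, c = 343 m/s
Formula: f = (c / (2*pi)) * sqrt(S / (V * L))
Compute V * L = 0.0396 * 0.127 = 0.0050292
Compute S / (V * L) = 0.0309 / 0.0050292 = 6.1441
Compute sqrt(6.1441) = 2.47873
Compute c / (2*pi) = 343 / 6.283185 = 54.590148
f = 54.590148 * 2.47873 = 135.31

135.31 Hz


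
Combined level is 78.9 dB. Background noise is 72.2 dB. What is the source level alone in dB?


Given values:
  L_total = 78.9 dB, L_bg = 72.2 dB
Formula: L_source = 10 * log10(10^(L_total/10) - 10^(L_bg/10))
Convert to linear:
  10^(78.9/10) = 77624711.6629
  10^(72.2/10) = 16595869.0744
Difference: 77624711.6629 - 16595869.0744 = 61028842.5885
L_source = 10 * log10(61028842.5885) = 77.86

77.86 dB


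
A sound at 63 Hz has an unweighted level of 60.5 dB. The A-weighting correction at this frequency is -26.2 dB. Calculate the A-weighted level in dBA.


Given values:
  SPL = 60.5 dB
  A-weighting at 63 Hz = -26.2 dB
Formula: L_A = SPL + A_weight
L_A = 60.5 + (-26.2)
L_A = 34.3

34.3 dBA


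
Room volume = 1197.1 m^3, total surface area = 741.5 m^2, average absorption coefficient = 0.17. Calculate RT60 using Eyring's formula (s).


Given values:
  V = 1197.1 m^3, S = 741.5 m^2, alpha = 0.17
Formula: RT60 = 0.161 * V / (-S * ln(1 - alpha))
Compute ln(1 - 0.17) = ln(0.83) = -0.18633
Denominator: -741.5 * -0.18633 = 138.1637
Numerator: 0.161 * 1197.1 = 192.7331
RT60 = 192.7331 / 138.1637 = 1.395

1.395 s


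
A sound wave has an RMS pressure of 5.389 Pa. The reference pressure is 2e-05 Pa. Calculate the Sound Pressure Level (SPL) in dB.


Given values:
  p = 5.389 Pa
  p_ref = 2e-05 Pa
Formula: SPL = 20 * log10(p / p_ref)
Compute ratio: p / p_ref = 5.389 / 2e-05 = 269450
Compute log10: log10(269450) = 5.430478
Multiply: SPL = 20 * 5.430478 = 108.61

108.61 dB


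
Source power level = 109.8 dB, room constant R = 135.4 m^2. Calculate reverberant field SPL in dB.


Given values:
  Lw = 109.8 dB, R = 135.4 m^2
Formula: SPL = Lw + 10 * log10(4 / R)
Compute 4 / R = 4 / 135.4 = 0.029542
Compute 10 * log10(0.029542) = -15.2956
SPL = 109.8 + (-15.2956) = 94.5

94.5 dB


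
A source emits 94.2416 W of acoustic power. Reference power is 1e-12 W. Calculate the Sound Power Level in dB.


Given values:
  W = 94.2416 W
  W_ref = 1e-12 W
Formula: SWL = 10 * log10(W / W_ref)
Compute ratio: W / W_ref = 94241600000000
Compute log10: log10(94241600000000) = 13.974243
Multiply: SWL = 10 * 13.974243 = 139.74

139.74 dB


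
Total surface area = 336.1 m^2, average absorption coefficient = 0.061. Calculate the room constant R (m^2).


Given values:
  S = 336.1 m^2, alpha = 0.061
Formula: R = S * alpha / (1 - alpha)
Numerator: 336.1 * 0.061 = 20.5021
Denominator: 1 - 0.061 = 0.939
R = 20.5021 / 0.939 = 21.83

21.83 m^2


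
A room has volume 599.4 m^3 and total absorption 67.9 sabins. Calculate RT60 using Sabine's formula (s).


Given values:
  V = 599.4 m^3
  A = 67.9 sabins
Formula: RT60 = 0.161 * V / A
Numerator: 0.161 * 599.4 = 96.5034
RT60 = 96.5034 / 67.9 = 1.421

1.421 s


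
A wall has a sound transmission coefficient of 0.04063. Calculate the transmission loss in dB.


Given values:
  tau = 0.04063
Formula: TL = 10 * log10(1 / tau)
Compute 1 / tau = 1 / 0.04063 = 24.6124
Compute log10(24.6124) = 1.391154
TL = 10 * 1.391154 = 13.91

13.91 dB


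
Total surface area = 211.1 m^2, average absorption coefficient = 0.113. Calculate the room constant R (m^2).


Given values:
  S = 211.1 m^2, alpha = 0.113
Formula: R = S * alpha / (1 - alpha)
Numerator: 211.1 * 0.113 = 23.8543
Denominator: 1 - 0.113 = 0.887
R = 23.8543 / 0.887 = 26.89

26.89 m^2


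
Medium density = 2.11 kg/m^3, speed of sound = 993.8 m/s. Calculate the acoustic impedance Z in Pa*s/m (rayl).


Given values:
  rho = 2.11 kg/m^3
  c = 993.8 m/s
Formula: Z = rho * c
Z = 2.11 * 993.8
Z = 2096.92

2096.92 rayl


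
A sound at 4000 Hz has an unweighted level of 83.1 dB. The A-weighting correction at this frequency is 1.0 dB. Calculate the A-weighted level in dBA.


Given values:
  SPL = 83.1 dB
  A-weighting at 4000 Hz = 1.0 dB
Formula: L_A = SPL + A_weight
L_A = 83.1 + (1.0)
L_A = 84.1

84.1 dBA


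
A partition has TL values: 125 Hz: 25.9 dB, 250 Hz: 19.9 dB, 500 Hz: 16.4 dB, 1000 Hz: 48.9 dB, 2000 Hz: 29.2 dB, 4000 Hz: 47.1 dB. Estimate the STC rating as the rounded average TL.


Given TL values at each frequency:
  125 Hz: 25.9 dB
  250 Hz: 19.9 dB
  500 Hz: 16.4 dB
  1000 Hz: 48.9 dB
  2000 Hz: 29.2 dB
  4000 Hz: 47.1 dB
Formula: STC ~ round(average of TL values)
Sum = 25.9 + 19.9 + 16.4 + 48.9 + 29.2 + 47.1 = 187.4
Average = 187.4 / 6 = 31.23
Rounded: 31

31


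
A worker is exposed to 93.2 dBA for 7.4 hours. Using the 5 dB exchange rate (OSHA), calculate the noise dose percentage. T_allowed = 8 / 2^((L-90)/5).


Given values:
  L = 93.2 dBA, T = 7.4 hours
Formula: T_allowed = 8 / 2^((L - 90) / 5)
Compute exponent: (93.2 - 90) / 5 = 0.64
Compute 2^(0.64) = 1.558329
T_allowed = 8 / 1.558329 = 5.133704 hours
Dose = (T / T_allowed) * 100
Dose = (7.4 / 5.133704) * 100 = 144.15

144.15 %


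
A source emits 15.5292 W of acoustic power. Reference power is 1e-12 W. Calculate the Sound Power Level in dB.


Given values:
  W = 15.5292 W
  W_ref = 1e-12 W
Formula: SWL = 10 * log10(W / W_ref)
Compute ratio: W / W_ref = 15529200000000
Compute log10: log10(15529200000000) = 13.191149
Multiply: SWL = 10 * 13.191149 = 131.91

131.91 dB


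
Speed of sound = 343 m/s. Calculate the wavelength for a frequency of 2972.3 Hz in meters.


Given values:
  c = 343 m/s, f = 2972.3 Hz
Formula: lambda = c / f
lambda = 343 / 2972.3
lambda = 0.1154

0.1154 m


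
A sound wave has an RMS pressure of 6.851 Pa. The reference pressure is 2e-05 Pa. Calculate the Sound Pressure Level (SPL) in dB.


Given values:
  p = 6.851 Pa
  p_ref = 2e-05 Pa
Formula: SPL = 20 * log10(p / p_ref)
Compute ratio: p / p_ref = 6.851 / 2e-05 = 342550
Compute log10: log10(342550) = 5.534724
Multiply: SPL = 20 * 5.534724 = 110.69

110.69 dB


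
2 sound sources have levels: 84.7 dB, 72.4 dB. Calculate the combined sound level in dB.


Formula: L_total = 10 * log10( sum(10^(Li/10)) )
  Source 1: 10^(84.7/10) = 295120922.6666
  Source 2: 10^(72.4/10) = 17378008.2875
Sum of linear values = 312498930.9541
L_total = 10 * log10(312498930.9541) = 84.95

84.95 dB


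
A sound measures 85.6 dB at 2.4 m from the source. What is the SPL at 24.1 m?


Given values:
  SPL1 = 85.6 dB, r1 = 2.4 m, r2 = 24.1 m
Formula: SPL2 = SPL1 - 20 * log10(r2 / r1)
Compute ratio: r2 / r1 = 24.1 / 2.4 = 10.0417
Compute log10: log10(10.0417) = 1.001807
Compute drop: 20 * 1.001807 = 20.0361
SPL2 = 85.6 - 20.0361 = 65.56

65.56 dB


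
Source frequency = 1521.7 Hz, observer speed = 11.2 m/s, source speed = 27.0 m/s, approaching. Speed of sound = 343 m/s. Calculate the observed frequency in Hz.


Given values:
  f_s = 1521.7 Hz, v_o = 11.2 m/s, v_s = 27.0 m/s
  Direction: approaching
Formula: f_o = f_s * (c + v_o) / (c - v_s)
Numerator: c + v_o = 343 + 11.2 = 354.2
Denominator: c - v_s = 343 - 27.0 = 316.0
f_o = 1521.7 * 354.2 / 316.0 = 1705.65

1705.65 Hz


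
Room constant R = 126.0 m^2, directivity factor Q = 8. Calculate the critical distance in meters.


Given values:
  R = 126.0 m^2, Q = 8
Formula: d_c = 0.141 * sqrt(Q * R)
Compute Q * R = 8 * 126.0 = 1008.0
Compute sqrt(1008.0) = 31.749
d_c = 0.141 * 31.749 = 4.477

4.477 m


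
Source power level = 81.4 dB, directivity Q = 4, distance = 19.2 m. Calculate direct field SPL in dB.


Given values:
  Lw = 81.4 dB, Q = 4, r = 19.2 m
Formula: SPL = Lw + 10 * log10(Q / (4 * pi * r^2))
Compute 4 * pi * r^2 = 4 * pi * 19.2^2 = 4632.4669
Compute Q / denom = 4 / 4632.4669 = 0.00086347
Compute 10 * log10(0.00086347) = -30.6375
SPL = 81.4 + (-30.6375) = 50.76

50.76 dB


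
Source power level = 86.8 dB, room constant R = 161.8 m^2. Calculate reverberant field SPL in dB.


Given values:
  Lw = 86.8 dB, R = 161.8 m^2
Formula: SPL = Lw + 10 * log10(4 / R)
Compute 4 / R = 4 / 161.8 = 0.024722
Compute 10 * log10(0.024722) = -16.0692
SPL = 86.8 + (-16.0692) = 70.73

70.73 dB


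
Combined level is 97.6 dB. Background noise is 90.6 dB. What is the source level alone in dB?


Given values:
  L_total = 97.6 dB, L_bg = 90.6 dB
Formula: L_source = 10 * log10(10^(L_total/10) - 10^(L_bg/10))
Convert to linear:
  10^(97.6/10) = 5754399373.3716
  10^(90.6/10) = 1148153621.4969
Difference: 5754399373.3716 - 1148153621.4969 = 4606245751.8747
L_source = 10 * log10(4606245751.8747) = 96.63

96.63 dB


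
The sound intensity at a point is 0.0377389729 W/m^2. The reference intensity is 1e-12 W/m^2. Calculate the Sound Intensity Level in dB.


Given values:
  I = 0.0377389729 W/m^2
  I_ref = 1e-12 W/m^2
Formula: SIL = 10 * log10(I / I_ref)
Compute ratio: I / I_ref = 37738972900
Compute log10: log10(37738972900) = 10.57679
Multiply: SIL = 10 * 10.57679 = 105.77

105.77 dB


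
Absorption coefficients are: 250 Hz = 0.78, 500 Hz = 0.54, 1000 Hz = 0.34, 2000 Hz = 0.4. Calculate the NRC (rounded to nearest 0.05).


Given values:
  a_250 = 0.78, a_500 = 0.54
  a_1000 = 0.34, a_2000 = 0.4
Formula: NRC = (a250 + a500 + a1000 + a2000) / 4
Sum = 0.78 + 0.54 + 0.34 + 0.4 = 2.06
NRC = 2.06 / 4 = 0.515
Rounded to nearest 0.05: 0.5

0.5


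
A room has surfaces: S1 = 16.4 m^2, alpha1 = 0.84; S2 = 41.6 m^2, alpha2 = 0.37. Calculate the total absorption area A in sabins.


Given surfaces:
  Surface 1: 16.4 * 0.84 = 13.776
  Surface 2: 41.6 * 0.37 = 15.392
Formula: A = sum(Si * alpha_i)
A = 13.776 + 15.392
A = 29.17

29.17 sabins


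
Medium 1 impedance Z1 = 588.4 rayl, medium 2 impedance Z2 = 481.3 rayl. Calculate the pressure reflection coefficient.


Given values:
  Z1 = 588.4 rayl, Z2 = 481.3 rayl
Formula: R = (Z2 - Z1) / (Z2 + Z1)
Numerator: Z2 - Z1 = 481.3 - 588.4 = -107.1
Denominator: Z2 + Z1 = 481.3 + 588.4 = 1069.7
R = -107.1 / 1069.7 = -0.1001

-0.1001


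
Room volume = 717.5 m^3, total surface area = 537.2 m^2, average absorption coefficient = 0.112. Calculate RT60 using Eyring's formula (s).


Given values:
  V = 717.5 m^3, S = 537.2 m^2, alpha = 0.112
Formula: RT60 = 0.161 * V / (-S * ln(1 - alpha))
Compute ln(1 - 0.112) = ln(0.888) = -0.118784
Denominator: -537.2 * -0.118784 = 63.8108
Numerator: 0.161 * 717.5 = 115.5175
RT60 = 115.5175 / 63.8108 = 1.81

1.81 s


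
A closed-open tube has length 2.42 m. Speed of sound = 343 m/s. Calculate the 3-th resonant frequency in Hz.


Given values:
  Tube type: closed-open, L = 2.42 m, c = 343 m/s, n = 3
Formula: f_n = (2n - 1) * c / (4 * L)
Compute 2n - 1 = 2*3 - 1 = 5
Compute 4 * L = 4 * 2.42 = 9.68
f = 5 * 343 / 9.68
f = 177.17

177.17 Hz


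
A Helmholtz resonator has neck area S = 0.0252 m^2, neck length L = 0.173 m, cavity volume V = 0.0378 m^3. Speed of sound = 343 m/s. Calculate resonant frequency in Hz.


Given values:
  S = 0.0252 m^2, L = 0.173 m, V = 0.0378 m^3, c = 343 m/s
Formula: f = (c / (2*pi)) * sqrt(S / (V * L))
Compute V * L = 0.0378 * 0.173 = 0.0065394
Compute S / (V * L) = 0.0252 / 0.0065394 = 3.8536
Compute sqrt(3.8536) = 1.963059
Compute c / (2*pi) = 343 / 6.283185 = 54.590148
f = 54.590148 * 1.963059 = 107.16

107.16 Hz


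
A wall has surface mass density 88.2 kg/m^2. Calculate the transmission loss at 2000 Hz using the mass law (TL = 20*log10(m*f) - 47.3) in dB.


Given values:
  m = 88.2 kg/m^2, f = 2000 Hz
Formula: TL = 20 * log10(m * f) - 47.3
Compute m * f = 88.2 * 2000 = 176400.0
Compute log10(176400.0) = 5.246499
Compute 20 * 5.246499 = 104.93
TL = 104.93 - 47.3 = 57.63

57.63 dB


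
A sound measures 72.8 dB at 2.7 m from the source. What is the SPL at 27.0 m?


Given values:
  SPL1 = 72.8 dB, r1 = 2.7 m, r2 = 27.0 m
Formula: SPL2 = SPL1 - 20 * log10(r2 / r1)
Compute ratio: r2 / r1 = 27.0 / 2.7 = 10.0
Compute log10: log10(10.0) = 1.0
Compute drop: 20 * 1.0 = 20.0
SPL2 = 72.8 - 20.0 = 52.8

52.8 dB


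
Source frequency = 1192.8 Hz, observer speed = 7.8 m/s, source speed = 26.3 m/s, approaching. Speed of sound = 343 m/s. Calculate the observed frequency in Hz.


Given values:
  f_s = 1192.8 Hz, v_o = 7.8 m/s, v_s = 26.3 m/s
  Direction: approaching
Formula: f_o = f_s * (c + v_o) / (c - v_s)
Numerator: c + v_o = 343 + 7.8 = 350.8
Denominator: c - v_s = 343 - 26.3 = 316.7
f_o = 1192.8 * 350.8 / 316.7 = 1321.23

1321.23 Hz


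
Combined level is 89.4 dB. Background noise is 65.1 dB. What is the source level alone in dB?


Given values:
  L_total = 89.4 dB, L_bg = 65.1 dB
Formula: L_source = 10 * log10(10^(L_total/10) - 10^(L_bg/10))
Convert to linear:
  10^(89.4/10) = 870963589.9561
  10^(65.1/10) = 3235936.5693
Difference: 870963589.9561 - 3235936.5693 = 867727653.3868
L_source = 10 * log10(867727653.3868) = 89.38

89.38 dB


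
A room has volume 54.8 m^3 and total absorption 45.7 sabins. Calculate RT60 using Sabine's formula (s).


Given values:
  V = 54.8 m^3
  A = 45.7 sabins
Formula: RT60 = 0.161 * V / A
Numerator: 0.161 * 54.8 = 8.8228
RT60 = 8.8228 / 45.7 = 0.193

0.193 s


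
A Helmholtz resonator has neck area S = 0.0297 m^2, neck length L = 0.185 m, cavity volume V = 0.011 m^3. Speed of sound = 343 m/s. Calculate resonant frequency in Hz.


Given values:
  S = 0.0297 m^2, L = 0.185 m, V = 0.011 m^3, c = 343 m/s
Formula: f = (c / (2*pi)) * sqrt(S / (V * L))
Compute V * L = 0.011 * 0.185 = 0.002035
Compute S / (V * L) = 0.0297 / 0.002035 = 14.5946
Compute sqrt(14.5946) = 3.820288
Compute c / (2*pi) = 343 / 6.283185 = 54.590148
f = 54.590148 * 3.820288 = 208.55

208.55 Hz


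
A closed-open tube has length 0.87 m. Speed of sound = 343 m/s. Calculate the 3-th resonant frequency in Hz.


Given values:
  Tube type: closed-open, L = 0.87 m, c = 343 m/s, n = 3
Formula: f_n = (2n - 1) * c / (4 * L)
Compute 2n - 1 = 2*3 - 1 = 5
Compute 4 * L = 4 * 0.87 = 3.48
f = 5 * 343 / 3.48
f = 492.82

492.82 Hz


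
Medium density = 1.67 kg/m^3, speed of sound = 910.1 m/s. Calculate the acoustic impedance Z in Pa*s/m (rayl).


Given values:
  rho = 1.67 kg/m^3
  c = 910.1 m/s
Formula: Z = rho * c
Z = 1.67 * 910.1
Z = 1519.87

1519.87 rayl


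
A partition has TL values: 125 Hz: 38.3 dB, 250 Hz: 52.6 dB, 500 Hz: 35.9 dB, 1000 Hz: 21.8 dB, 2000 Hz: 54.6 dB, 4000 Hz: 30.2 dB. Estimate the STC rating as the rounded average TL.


Given TL values at each frequency:
  125 Hz: 38.3 dB
  250 Hz: 52.6 dB
  500 Hz: 35.9 dB
  1000 Hz: 21.8 dB
  2000 Hz: 54.6 dB
  4000 Hz: 30.2 dB
Formula: STC ~ round(average of TL values)
Sum = 38.3 + 52.6 + 35.9 + 21.8 + 54.6 + 30.2 = 233.4
Average = 233.4 / 6 = 38.9
Rounded: 39

39


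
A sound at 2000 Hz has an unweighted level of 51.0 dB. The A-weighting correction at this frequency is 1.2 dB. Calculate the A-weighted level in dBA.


Given values:
  SPL = 51.0 dB
  A-weighting at 2000 Hz = 1.2 dB
Formula: L_A = SPL + A_weight
L_A = 51.0 + (1.2)
L_A = 52.2

52.2 dBA


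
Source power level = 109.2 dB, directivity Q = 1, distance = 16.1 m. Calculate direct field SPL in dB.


Given values:
  Lw = 109.2 dB, Q = 1, r = 16.1 m
Formula: SPL = Lw + 10 * log10(Q / (4 * pi * r^2))
Compute 4 * pi * r^2 = 4 * pi * 16.1^2 = 3257.3289
Compute Q / denom = 1 / 3257.3289 = 0.000307
Compute 10 * log10(0.000307) = -35.1286
SPL = 109.2 + (-35.1286) = 74.07

74.07 dB


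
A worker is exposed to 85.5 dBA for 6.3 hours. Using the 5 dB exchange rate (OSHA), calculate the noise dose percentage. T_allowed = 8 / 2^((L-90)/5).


Given values:
  L = 85.5 dBA, T = 6.3 hours
Formula: T_allowed = 8 / 2^((L - 90) / 5)
Compute exponent: (85.5 - 90) / 5 = -0.9
Compute 2^(-0.9) = 0.535887
T_allowed = 8 / 0.535887 = 14.92852 hours
Dose = (T / T_allowed) * 100
Dose = (6.3 / 14.92852) * 100 = 42.2

42.2 %


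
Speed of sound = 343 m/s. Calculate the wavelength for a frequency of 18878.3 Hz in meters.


Given values:
  c = 343 m/s, f = 18878.3 Hz
Formula: lambda = c / f
lambda = 343 / 18878.3
lambda = 0.0182

0.0182 m


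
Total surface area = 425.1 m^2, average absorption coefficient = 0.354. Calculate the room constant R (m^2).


Given values:
  S = 425.1 m^2, alpha = 0.354
Formula: R = S * alpha / (1 - alpha)
Numerator: 425.1 * 0.354 = 150.4854
Denominator: 1 - 0.354 = 0.646
R = 150.4854 / 0.646 = 232.95

232.95 m^2


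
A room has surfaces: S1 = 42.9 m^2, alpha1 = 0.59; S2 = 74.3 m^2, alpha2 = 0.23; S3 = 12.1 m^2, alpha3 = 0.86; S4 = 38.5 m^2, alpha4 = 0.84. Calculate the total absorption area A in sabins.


Given surfaces:
  Surface 1: 42.9 * 0.59 = 25.311
  Surface 2: 74.3 * 0.23 = 17.089
  Surface 3: 12.1 * 0.86 = 10.406
  Surface 4: 38.5 * 0.84 = 32.34
Formula: A = sum(Si * alpha_i)
A = 25.311 + 17.089 + 10.406 + 32.34
A = 85.15

85.15 sabins


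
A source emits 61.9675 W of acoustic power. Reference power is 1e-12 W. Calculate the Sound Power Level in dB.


Given values:
  W = 61.9675 W
  W_ref = 1e-12 W
Formula: SWL = 10 * log10(W / W_ref)
Compute ratio: W / W_ref = 61967500000000
Compute log10: log10(61967500000000) = 13.792164
Multiply: SWL = 10 * 13.792164 = 137.92

137.92 dB
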